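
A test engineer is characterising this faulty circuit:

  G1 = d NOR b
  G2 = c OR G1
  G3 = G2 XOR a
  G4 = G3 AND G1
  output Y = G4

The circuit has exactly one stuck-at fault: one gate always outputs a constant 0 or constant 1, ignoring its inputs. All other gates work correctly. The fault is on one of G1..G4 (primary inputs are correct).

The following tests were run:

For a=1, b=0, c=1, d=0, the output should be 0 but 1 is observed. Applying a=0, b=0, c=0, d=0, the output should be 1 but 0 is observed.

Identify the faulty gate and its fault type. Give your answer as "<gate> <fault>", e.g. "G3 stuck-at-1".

Fault-free values for test 1 (a=1, b=0, c=1, d=0): G1=1, G2=1, G3=0, G4=0, giving Y=0. Observed 1.
Test 1: faults giving observed 1 are {G2 stuck-at-0, G3 stuck-at-1, G4 stuck-at-1}.
Test 2 (a=0, b=0, c=0, d=0): fault-free G1=1, G2=1, G3=1, G4=1 → 1; observed 0. Eliminates G3 stuck-at-1, G4 stuck-at-1.
Only G2 stuck-at-0 is consistent with every test.

G2 stuck-at-0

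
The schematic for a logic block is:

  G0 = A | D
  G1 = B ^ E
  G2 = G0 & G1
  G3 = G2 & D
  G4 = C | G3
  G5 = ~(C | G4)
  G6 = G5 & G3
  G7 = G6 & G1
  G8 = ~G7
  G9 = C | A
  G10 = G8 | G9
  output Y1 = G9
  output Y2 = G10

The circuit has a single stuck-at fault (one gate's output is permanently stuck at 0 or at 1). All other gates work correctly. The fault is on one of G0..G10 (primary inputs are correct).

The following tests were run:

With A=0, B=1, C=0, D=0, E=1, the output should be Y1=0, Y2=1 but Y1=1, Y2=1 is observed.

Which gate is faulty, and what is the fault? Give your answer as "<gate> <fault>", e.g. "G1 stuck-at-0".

Fault-free values for test 1 (A=0, B=1, C=0, D=0, E=1): G0=0, G1=0, G2=0, G3=0, G4=0, G5=1, G6=0, G7=0, G8=1, G9=0, G10=1, giving Y1=0, Y2=1. Observed Y1=1, Y2=1.
Test 1: faults giving observed Y1=1, Y2=1 are {G9 stuck-at-1}.
Only G9 stuck-at-1 is consistent with every test.

G9 stuck-at-1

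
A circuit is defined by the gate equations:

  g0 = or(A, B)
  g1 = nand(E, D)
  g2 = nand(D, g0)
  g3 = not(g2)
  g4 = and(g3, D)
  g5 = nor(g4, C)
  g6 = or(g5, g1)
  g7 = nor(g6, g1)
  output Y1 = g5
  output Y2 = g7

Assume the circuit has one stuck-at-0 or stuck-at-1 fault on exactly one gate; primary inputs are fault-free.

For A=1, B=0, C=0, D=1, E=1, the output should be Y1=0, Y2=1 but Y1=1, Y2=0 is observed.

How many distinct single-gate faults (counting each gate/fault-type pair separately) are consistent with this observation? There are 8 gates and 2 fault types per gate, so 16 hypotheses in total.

Fault-free: g0=1, g1=0, g2=0, g3=1, g4=1, g5=0, g6=0, g7=1 → Y1=0, Y2=1. Observed Y1=1, Y2=0.
  g0: stuck-at-0 ✓; others ✗
  g1: none of the 2 fault types match ✗
  g2: stuck-at-1 ✓; others ✗
  g3: stuck-at-0 ✓; others ✗
  g4: stuck-at-0 ✓; others ✗
  g5: stuck-at-1 ✓; others ✗
  g6: none of the 2 fault types match ✗
  g7: none of the 2 fault types match ✗
Consistent faults: {g0 stuck-at-0, g2 stuck-at-1, g3 stuck-at-0, g4 stuck-at-0, g5 stuck-at-1} — 5 in all.

5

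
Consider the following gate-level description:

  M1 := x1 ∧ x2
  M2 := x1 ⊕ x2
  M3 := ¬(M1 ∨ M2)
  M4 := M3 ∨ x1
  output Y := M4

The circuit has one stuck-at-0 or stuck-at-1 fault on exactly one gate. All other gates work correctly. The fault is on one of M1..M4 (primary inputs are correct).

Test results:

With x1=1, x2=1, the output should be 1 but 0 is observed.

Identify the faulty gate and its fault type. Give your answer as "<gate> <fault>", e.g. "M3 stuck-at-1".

Fault-free values for test 1 (x1=1, x2=1): M1=1, M2=0, M3=0, M4=1, giving Y=1. Observed 0.
Test 1: faults giving observed 0 are {M4 stuck-at-0}.
Only M4 stuck-at-0 is consistent with every test.

M4 stuck-at-0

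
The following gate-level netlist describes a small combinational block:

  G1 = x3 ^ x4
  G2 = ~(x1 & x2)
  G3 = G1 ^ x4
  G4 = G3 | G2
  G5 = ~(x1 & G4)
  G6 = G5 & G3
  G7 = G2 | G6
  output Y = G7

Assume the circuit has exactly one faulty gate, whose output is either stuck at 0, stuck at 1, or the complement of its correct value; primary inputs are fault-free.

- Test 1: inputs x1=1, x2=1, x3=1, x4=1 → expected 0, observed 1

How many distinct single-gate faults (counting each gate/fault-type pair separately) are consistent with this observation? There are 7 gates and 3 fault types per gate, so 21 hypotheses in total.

Fault-free: G1=0, G2=0, G3=1, G4=1, G5=0, G6=0, G7=0 → 0. Observed 1.
  G1: none of the 3 fault types match ✗
  G2: stuck-at-1, inverted output ✓; others ✗
  G3: none of the 3 fault types match ✗
  G4: stuck-at-0, inverted output ✓; others ✗
  G5: stuck-at-1, inverted output ✓; others ✗
  G6: stuck-at-1, inverted output ✓; others ✗
  G7: stuck-at-1, inverted output ✓; others ✗
Consistent faults: {G2 stuck-at-1, G2 inverted output, G4 stuck-at-0, G4 inverted output, G5 stuck-at-1, G5 inverted output, G6 stuck-at-1, G6 inverted output, G7 stuck-at-1, G7 inverted output} — 10 in all.

10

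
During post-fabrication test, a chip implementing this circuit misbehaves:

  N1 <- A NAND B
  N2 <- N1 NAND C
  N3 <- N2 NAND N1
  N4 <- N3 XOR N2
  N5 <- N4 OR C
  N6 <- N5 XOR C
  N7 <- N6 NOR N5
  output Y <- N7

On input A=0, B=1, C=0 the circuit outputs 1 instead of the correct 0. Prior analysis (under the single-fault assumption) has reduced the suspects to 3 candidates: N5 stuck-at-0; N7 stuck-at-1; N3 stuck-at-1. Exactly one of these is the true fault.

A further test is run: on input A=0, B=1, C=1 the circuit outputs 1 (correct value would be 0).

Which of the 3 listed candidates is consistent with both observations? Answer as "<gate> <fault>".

Evaluate each candidate on input A=0, B=1, C=1:
  N5 stuck-at-0: N1=1, N2=0, N3=1, N4=1, N5=0 [stuck-at-0], N6=1, N7=0 → 0 — eliminated
  N7 stuck-at-1: N1=1, N2=0, N3=1, N4=1, N5=1, N6=0, N7=1 [stuck-at-1] → 1 — matches
  N3 stuck-at-1: N1=1, N2=0, N3=1 [stuck-at-1], N4=1, N5=1, N6=0, N7=0 → 0 — eliminated
Only N7 stuck-at-1 reproduces the observed 1.

N7 stuck-at-1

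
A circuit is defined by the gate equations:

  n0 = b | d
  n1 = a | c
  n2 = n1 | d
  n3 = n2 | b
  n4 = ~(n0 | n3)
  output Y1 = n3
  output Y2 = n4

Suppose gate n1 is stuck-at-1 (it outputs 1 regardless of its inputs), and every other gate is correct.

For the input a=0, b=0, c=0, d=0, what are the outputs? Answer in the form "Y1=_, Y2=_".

Y1=1, Y2=0

Propagate with n1 forced: n0=0, n1=1 [stuck-at-1], n2=1, n3=1, n4=0.
So the outputs are Y1=1, Y2=0. (Without the fault they would be Y1=0, Y2=1.)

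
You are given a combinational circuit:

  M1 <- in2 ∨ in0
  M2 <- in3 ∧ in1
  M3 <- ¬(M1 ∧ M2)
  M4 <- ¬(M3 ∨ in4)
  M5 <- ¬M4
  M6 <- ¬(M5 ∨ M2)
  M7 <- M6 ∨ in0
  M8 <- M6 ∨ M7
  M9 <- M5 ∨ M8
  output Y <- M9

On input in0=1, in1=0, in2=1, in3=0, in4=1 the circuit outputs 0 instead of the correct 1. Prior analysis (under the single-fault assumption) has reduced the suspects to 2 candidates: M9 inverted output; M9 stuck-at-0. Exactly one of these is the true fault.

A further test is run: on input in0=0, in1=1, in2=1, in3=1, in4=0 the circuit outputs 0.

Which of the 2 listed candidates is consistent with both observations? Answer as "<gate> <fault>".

Evaluate each candidate on input in0=0, in1=1, in2=1, in3=1, in4=0:
  M9 inverted output: M1=1, M2=1, M3=0, M4=1, M5=0, M6=0, M7=0, M8=0, M9=1 [inverted output] → 1 — eliminated
  M9 stuck-at-0: M1=1, M2=1, M3=0, M4=1, M5=0, M6=0, M7=0, M8=0, M9=0 [stuck-at-0] → 0 — matches
Only M9 stuck-at-0 reproduces the observed 0.

M9 stuck-at-0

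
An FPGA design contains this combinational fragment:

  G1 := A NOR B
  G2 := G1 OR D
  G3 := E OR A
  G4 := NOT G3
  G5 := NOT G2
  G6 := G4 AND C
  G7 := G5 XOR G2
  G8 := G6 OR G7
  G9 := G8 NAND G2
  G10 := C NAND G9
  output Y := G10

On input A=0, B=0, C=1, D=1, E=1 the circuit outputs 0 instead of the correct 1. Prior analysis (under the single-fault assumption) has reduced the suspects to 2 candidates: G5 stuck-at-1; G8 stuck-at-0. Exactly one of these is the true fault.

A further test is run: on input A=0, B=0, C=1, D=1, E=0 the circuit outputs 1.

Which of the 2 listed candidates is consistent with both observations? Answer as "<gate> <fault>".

Evaluate each candidate on input A=0, B=0, C=1, D=1, E=0:
  G5 stuck-at-1: G1=1, G2=1, G3=0, G4=1, G5=1 [stuck-at-1], G6=1, G7=0, G8=1, G9=0, G10=1 → 1 — matches
  G8 stuck-at-0: G1=1, G2=1, G3=0, G4=1, G5=0, G6=1, G7=1, G8=0 [stuck-at-0], G9=1, G10=0 → 0 — eliminated
Only G5 stuck-at-1 reproduces the observed 1.

G5 stuck-at-1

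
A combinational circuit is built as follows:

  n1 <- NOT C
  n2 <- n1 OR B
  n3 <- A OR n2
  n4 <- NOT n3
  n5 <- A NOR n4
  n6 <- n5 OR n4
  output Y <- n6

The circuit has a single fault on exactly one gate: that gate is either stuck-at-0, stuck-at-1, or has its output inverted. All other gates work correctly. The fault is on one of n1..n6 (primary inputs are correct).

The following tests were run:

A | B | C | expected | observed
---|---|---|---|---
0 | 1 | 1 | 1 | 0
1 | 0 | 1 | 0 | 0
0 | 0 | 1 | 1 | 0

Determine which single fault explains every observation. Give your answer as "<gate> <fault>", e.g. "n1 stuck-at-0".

Fault-free values for test 1 (A=0, B=1, C=1): n1=0, n2=1, n3=1, n4=0, n5=1, n6=1, giving Y=1. Observed 0.
Test 1: faults giving observed 0 are {n5 stuck-at-0, n5 inverted output, n6 stuck-at-0, n6 inverted output}.
Test 2 (A=1, B=0, C=1): fault-free n1=0, n2=0, n3=1, n4=0, n5=0, n6=0 → 0; observed 0. Eliminates n5 inverted output, n6 inverted output.
Test 3 (A=0, B=0, C=1): fault-free n1=0, n2=0, n3=0, n4=1, n5=0, n6=1 → 1; observed 0. Eliminates n5 stuck-at-0.
Only n6 stuck-at-0 is consistent with every test.

n6 stuck-at-0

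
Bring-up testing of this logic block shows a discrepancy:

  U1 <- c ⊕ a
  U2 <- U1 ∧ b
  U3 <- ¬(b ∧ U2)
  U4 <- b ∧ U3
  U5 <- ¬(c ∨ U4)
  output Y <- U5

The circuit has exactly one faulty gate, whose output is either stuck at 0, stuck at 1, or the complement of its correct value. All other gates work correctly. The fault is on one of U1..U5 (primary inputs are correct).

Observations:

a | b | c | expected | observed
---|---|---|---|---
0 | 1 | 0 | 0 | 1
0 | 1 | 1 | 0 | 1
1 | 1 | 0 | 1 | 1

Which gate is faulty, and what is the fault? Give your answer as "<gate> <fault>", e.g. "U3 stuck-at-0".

Fault-free values for test 1 (a=0, b=1, c=0): U1=0, U2=0, U3=1, U4=1, U5=0, giving Y=0. Observed 1.
Test 1: faults giving observed 1 are {U1 stuck-at-1, U1 inverted output, U2 stuck-at-1, U2 inverted output, U3 stuck-at-0, U3 inverted output, U4 stuck-at-0, U4 inverted output, U5 stuck-at-1, U5 inverted output}.
Test 2 (a=0, b=1, c=1): fault-free U1=1, U2=1, U3=0, U4=0, U5=0 → 0; observed 1. Eliminates U1 stuck-at-1, U1 inverted output, U2 stuck-at-1, U2 inverted output, U3 stuck-at-0, U3 inverted output, U4 stuck-at-0, U4 inverted output.
Test 3 (a=1, b=1, c=0): fault-free U1=1, U2=1, U3=0, U4=0, U5=1 → 1; observed 1. Eliminates U5 inverted output.
Only U5 stuck-at-1 is consistent with every test.

U5 stuck-at-1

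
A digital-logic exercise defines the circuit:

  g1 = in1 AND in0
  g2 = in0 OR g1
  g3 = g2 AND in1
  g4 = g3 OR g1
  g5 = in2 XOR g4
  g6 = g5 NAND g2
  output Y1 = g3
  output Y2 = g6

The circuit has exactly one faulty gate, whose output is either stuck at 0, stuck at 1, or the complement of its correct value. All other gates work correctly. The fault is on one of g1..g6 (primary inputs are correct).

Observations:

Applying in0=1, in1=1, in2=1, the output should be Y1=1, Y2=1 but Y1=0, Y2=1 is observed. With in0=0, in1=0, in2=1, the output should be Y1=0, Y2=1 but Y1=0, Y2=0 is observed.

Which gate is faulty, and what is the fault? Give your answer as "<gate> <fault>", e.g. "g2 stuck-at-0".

g2 inverted output

Fault-free values for test 1 (in0=1, in1=1, in2=1): g1=1, g2=1, g3=1, g4=1, g5=0, g6=1, giving Y1=1, Y2=1. Observed Y1=0, Y2=1.
Test 1: faults giving observed Y1=0, Y2=1 are {g2 stuck-at-0, g2 inverted output, g3 stuck-at-0, g3 inverted output}.
Test 2 (in0=0, in1=0, in2=1): fault-free g1=0, g2=0, g3=0, g4=0, g5=1, g6=1 → Y1=0, Y2=1; observed Y1=0, Y2=0. Eliminates g2 stuck-at-0, g3 stuck-at-0, g3 inverted output.
Only g2 inverted output is consistent with every test.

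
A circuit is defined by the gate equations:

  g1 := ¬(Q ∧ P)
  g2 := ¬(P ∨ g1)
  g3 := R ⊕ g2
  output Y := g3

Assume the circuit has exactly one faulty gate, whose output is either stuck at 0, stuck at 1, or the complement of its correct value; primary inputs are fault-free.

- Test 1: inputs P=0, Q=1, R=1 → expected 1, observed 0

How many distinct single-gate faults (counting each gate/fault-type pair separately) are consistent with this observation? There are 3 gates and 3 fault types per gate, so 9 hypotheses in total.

6

Fault-free: g1=1, g2=0, g3=1 → 1. Observed 0.
  g1 stuck-at-0: output 0 ✓
  g1 stuck-at-1: output 1 ✗
  g1 inverted output: output 0 ✓
  g2 stuck-at-0: output 1 ✗
  g2 stuck-at-1: output 0 ✓
  g2 inverted output: output 0 ✓
  g3 stuck-at-0: output 0 ✓
  g3 stuck-at-1: output 1 ✗
  g3 inverted output: output 0 ✓
Consistent faults: {g1 stuck-at-0, g1 inverted output, g2 stuck-at-1, g2 inverted output, g3 stuck-at-0, g3 inverted output} — 6 in all.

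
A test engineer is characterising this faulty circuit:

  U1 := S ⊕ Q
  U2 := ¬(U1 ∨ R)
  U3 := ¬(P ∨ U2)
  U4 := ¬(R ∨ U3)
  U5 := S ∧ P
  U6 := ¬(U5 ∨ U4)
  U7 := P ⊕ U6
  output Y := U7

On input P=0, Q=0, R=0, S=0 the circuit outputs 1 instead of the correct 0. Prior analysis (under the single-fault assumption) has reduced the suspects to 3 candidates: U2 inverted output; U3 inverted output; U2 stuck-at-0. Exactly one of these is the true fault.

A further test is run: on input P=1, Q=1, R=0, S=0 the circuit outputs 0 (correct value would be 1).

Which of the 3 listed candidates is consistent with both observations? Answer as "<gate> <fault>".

U3 inverted output

Evaluate each candidate on input P=1, Q=1, R=0, S=0:
  U2 inverted output: U1=1, U2=1 [inverted output], U3=0, U4=1, U5=0, U6=0, U7=1 → 1 — eliminated
  U3 inverted output: U1=1, U2=0, U3=1 [inverted output], U4=0, U5=0, U6=1, U7=0 → 0 — matches
  U2 stuck-at-0: U1=1, U2=0 [stuck-at-0], U3=0, U4=1, U5=0, U6=0, U7=1 → 1 — eliminated
Only U3 inverted output reproduces the observed 0.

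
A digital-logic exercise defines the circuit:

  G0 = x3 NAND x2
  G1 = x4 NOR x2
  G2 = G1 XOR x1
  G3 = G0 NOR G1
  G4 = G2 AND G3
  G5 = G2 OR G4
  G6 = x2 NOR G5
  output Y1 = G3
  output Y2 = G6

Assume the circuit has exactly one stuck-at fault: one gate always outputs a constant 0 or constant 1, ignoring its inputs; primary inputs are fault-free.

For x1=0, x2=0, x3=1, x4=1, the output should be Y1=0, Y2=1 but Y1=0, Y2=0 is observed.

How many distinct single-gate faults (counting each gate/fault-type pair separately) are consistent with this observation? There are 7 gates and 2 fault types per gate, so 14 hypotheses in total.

5

Fault-free: G0=1, G1=0, G2=0, G3=0, G4=0, G5=0, G6=1 → Y1=0, Y2=1. Observed Y1=0, Y2=0.
  G0 stuck-at-0: output Y1=1, Y2=1 ✗
  G0 stuck-at-1: output Y1=0, Y2=1 ✗
  G1 stuck-at-0: output Y1=0, Y2=1 ✗
  G1 stuck-at-1: output Y1=0, Y2=0 ✓
  G2 stuck-at-0: output Y1=0, Y2=1 ✗
  G2 stuck-at-1: output Y1=0, Y2=0 ✓
  G3 stuck-at-0: output Y1=0, Y2=1 ✗
  G3 stuck-at-1: output Y1=1, Y2=1 ✗
  G4 stuck-at-0: output Y1=0, Y2=1 ✗
  G4 stuck-at-1: output Y1=0, Y2=0 ✓
  G5 stuck-at-0: output Y1=0, Y2=1 ✗
  G5 stuck-at-1: output Y1=0, Y2=0 ✓
  G6 stuck-at-0: output Y1=0, Y2=0 ✓
  G6 stuck-at-1: output Y1=0, Y2=1 ✗
Consistent faults: {G1 stuck-at-1, G2 stuck-at-1, G4 stuck-at-1, G5 stuck-at-1, G6 stuck-at-0} — 5 in all.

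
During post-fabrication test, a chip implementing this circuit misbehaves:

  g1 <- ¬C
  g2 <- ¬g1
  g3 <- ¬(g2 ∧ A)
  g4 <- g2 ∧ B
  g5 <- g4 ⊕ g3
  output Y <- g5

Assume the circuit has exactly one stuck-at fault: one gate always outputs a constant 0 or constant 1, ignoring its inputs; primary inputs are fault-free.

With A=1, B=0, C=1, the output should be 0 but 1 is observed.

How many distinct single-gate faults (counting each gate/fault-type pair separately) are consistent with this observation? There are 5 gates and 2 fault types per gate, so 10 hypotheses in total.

Fault-free: g1=0, g2=1, g3=0, g4=0, g5=0 → 0. Observed 1.
  g1 stuck-at-0: output 0 ✗
  g1 stuck-at-1: output 1 ✓
  g2 stuck-at-0: output 1 ✓
  g2 stuck-at-1: output 0 ✗
  g3 stuck-at-0: output 0 ✗
  g3 stuck-at-1: output 1 ✓
  g4 stuck-at-0: output 0 ✗
  g4 stuck-at-1: output 1 ✓
  g5 stuck-at-0: output 0 ✗
  g5 stuck-at-1: output 1 ✓
Consistent faults: {g1 stuck-at-1, g2 stuck-at-0, g3 stuck-at-1, g4 stuck-at-1, g5 stuck-at-1} — 5 in all.

5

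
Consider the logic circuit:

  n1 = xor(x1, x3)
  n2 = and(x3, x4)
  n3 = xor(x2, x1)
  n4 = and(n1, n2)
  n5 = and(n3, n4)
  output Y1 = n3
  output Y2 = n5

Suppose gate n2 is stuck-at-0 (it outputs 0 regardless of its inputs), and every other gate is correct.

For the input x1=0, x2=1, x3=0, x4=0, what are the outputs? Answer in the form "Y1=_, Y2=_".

Propagate with n2 forced: n1=0, n2=0 [stuck-at-0], n3=1, n4=0, n5=0.
So the outputs are Y1=1, Y2=0. (Same as the fault-free value — the fault is masked on this input.)

Y1=1, Y2=0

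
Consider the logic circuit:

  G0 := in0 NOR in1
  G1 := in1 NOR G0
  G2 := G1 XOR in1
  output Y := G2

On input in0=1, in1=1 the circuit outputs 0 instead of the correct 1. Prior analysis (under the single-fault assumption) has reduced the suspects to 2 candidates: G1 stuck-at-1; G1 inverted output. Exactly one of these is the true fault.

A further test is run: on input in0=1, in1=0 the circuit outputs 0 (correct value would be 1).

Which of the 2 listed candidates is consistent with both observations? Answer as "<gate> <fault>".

Evaluate each candidate on input in0=1, in1=0:
  G1 stuck-at-1: G0=0, G1=1 [stuck-at-1], G2=1 → 1 — eliminated
  G1 inverted output: G0=0, G1=0 [inverted output], G2=0 → 0 — matches
Only G1 inverted output reproduces the observed 0.

G1 inverted output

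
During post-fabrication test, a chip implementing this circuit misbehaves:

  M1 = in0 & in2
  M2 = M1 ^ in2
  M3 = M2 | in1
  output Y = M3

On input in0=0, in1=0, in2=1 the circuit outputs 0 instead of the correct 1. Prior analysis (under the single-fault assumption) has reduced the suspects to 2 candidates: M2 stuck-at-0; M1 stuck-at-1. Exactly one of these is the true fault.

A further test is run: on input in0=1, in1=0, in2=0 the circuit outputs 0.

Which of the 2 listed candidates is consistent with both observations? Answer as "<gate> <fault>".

M2 stuck-at-0

Evaluate each candidate on input in0=1, in1=0, in2=0:
  M2 stuck-at-0: M1=0, M2=0 [stuck-at-0], M3=0 → 0 — matches
  M1 stuck-at-1: M1=1 [stuck-at-1], M2=1, M3=1 → 1 — eliminated
Only M2 stuck-at-0 reproduces the observed 0.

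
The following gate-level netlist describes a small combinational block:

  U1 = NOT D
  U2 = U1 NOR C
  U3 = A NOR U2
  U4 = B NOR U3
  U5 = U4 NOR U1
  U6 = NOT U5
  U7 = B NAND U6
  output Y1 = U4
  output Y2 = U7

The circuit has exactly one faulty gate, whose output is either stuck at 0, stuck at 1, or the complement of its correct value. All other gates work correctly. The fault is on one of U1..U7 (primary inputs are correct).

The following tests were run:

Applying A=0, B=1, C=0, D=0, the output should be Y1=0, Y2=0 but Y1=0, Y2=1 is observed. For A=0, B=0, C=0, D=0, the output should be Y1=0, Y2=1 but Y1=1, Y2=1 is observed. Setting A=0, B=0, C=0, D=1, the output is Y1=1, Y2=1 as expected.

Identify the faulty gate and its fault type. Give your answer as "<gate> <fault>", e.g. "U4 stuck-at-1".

Fault-free values for test 1 (A=0, B=1, C=0, D=0): U1=1, U2=0, U3=1, U4=0, U5=0, U6=1, U7=0, giving Y1=0, Y2=0. Observed Y1=0, Y2=1.
Test 1: faults giving observed Y1=0, Y2=1 are {U1 stuck-at-0, U1 inverted output, U5 stuck-at-1, U5 inverted output, U6 stuck-at-0, U6 inverted output, U7 stuck-at-1, U7 inverted output}.
Test 2 (A=0, B=0, C=0, D=0): fault-free U1=1, U2=0, U3=1, U4=0, U5=0, U6=1, U7=1 → Y1=0, Y2=1; observed Y1=1, Y2=1. Eliminates U5 stuck-at-1, U5 inverted output, U6 stuck-at-0, U6 inverted output, U7 stuck-at-1, U7 inverted output.
Test 3 (A=0, B=0, C=0, D=1): fault-free U1=0, U2=1, U3=0, U4=1, U5=0, U6=1, U7=1 → Y1=1, Y2=1; observed Y1=1, Y2=1. Eliminates U1 inverted output.
Only U1 stuck-at-0 is consistent with every test.

U1 stuck-at-0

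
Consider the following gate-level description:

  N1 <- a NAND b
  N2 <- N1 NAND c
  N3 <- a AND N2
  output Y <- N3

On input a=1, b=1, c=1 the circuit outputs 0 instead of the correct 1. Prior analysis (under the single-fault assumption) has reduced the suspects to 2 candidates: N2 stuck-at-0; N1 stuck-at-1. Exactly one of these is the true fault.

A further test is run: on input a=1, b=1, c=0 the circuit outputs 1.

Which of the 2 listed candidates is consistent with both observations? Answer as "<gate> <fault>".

N1 stuck-at-1

Evaluate each candidate on input a=1, b=1, c=0:
  N2 stuck-at-0: N1=0, N2=0 [stuck-at-0], N3=0 → 0 — eliminated
  N1 stuck-at-1: N1=1 [stuck-at-1], N2=1, N3=1 → 1 — matches
Only N1 stuck-at-1 reproduces the observed 1.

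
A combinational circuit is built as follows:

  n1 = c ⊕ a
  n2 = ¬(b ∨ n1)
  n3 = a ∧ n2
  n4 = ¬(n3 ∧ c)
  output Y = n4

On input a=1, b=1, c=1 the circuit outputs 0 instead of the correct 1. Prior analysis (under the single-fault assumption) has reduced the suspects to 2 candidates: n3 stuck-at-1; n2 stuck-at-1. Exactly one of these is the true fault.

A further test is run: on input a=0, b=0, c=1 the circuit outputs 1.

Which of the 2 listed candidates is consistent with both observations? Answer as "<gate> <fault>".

Evaluate each candidate on input a=0, b=0, c=1:
  n3 stuck-at-1: n1=1, n2=0, n3=1 [stuck-at-1], n4=0 → 0 — eliminated
  n2 stuck-at-1: n1=1, n2=1 [stuck-at-1], n3=0, n4=1 → 1 — matches
Only n2 stuck-at-1 reproduces the observed 1.

n2 stuck-at-1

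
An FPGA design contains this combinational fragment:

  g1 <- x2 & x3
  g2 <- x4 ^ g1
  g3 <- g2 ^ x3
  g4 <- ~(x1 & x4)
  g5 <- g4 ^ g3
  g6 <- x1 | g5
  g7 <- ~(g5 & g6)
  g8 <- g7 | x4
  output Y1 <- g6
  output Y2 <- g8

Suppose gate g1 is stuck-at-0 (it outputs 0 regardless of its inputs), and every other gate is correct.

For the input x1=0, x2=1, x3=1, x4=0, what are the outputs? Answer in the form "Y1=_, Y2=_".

Propagate with g1 forced: g1=0 [stuck-at-0], g2=0, g3=1, g4=1, g5=0, g6=0, g7=1, g8=1.
So the outputs are Y1=0, Y2=1. (Without the fault they would be Y1=1, Y2=0.)

Y1=0, Y2=1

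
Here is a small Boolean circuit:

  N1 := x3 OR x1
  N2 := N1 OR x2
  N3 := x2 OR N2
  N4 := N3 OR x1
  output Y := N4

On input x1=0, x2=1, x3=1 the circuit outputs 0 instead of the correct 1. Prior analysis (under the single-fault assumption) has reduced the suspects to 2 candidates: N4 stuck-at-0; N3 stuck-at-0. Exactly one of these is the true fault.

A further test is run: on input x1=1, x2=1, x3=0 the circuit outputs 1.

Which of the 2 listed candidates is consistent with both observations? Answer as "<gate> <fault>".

N3 stuck-at-0

Evaluate each candidate on input x1=1, x2=1, x3=0:
  N4 stuck-at-0: N1=1, N2=1, N3=1, N4=0 [stuck-at-0] → 0 — eliminated
  N3 stuck-at-0: N1=1, N2=1, N3=0 [stuck-at-0], N4=1 → 1 — matches
Only N3 stuck-at-0 reproduces the observed 1.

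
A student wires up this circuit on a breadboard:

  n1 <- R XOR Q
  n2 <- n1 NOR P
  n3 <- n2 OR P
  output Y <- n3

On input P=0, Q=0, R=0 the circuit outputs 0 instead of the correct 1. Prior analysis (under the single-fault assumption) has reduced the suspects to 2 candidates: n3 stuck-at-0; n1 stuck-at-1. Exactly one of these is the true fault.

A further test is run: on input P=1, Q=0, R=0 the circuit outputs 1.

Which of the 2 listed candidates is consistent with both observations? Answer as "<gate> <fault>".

n1 stuck-at-1

Evaluate each candidate on input P=1, Q=0, R=0:
  n3 stuck-at-0: n1=0, n2=0, n3=0 [stuck-at-0] → 0 — eliminated
  n1 stuck-at-1: n1=1 [stuck-at-1], n2=0, n3=1 → 1 — matches
Only n1 stuck-at-1 reproduces the observed 1.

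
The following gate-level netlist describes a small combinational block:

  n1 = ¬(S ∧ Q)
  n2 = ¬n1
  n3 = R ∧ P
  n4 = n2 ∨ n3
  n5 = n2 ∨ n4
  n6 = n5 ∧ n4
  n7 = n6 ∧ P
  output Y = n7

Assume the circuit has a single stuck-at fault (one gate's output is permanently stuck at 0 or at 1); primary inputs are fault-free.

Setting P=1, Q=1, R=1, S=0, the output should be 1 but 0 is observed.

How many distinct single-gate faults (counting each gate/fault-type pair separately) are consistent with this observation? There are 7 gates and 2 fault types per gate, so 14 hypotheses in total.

Fault-free: n1=1, n2=0, n3=1, n4=1, n5=1, n6=1, n7=1 → 1. Observed 0.
  n1 stuck-at-0: output 1 ✗
  n1 stuck-at-1: output 1 ✗
  n2 stuck-at-0: output 1 ✗
  n2 stuck-at-1: output 1 ✗
  n3 stuck-at-0: output 0 ✓
  n3 stuck-at-1: output 1 ✗
  n4 stuck-at-0: output 0 ✓
  n4 stuck-at-1: output 1 ✗
  n5 stuck-at-0: output 0 ✓
  n5 stuck-at-1: output 1 ✗
  n6 stuck-at-0: output 0 ✓
  n6 stuck-at-1: output 1 ✗
  n7 stuck-at-0: output 0 ✓
  n7 stuck-at-1: output 1 ✗
Consistent faults: {n3 stuck-at-0, n4 stuck-at-0, n5 stuck-at-0, n6 stuck-at-0, n7 stuck-at-0} — 5 in all.

5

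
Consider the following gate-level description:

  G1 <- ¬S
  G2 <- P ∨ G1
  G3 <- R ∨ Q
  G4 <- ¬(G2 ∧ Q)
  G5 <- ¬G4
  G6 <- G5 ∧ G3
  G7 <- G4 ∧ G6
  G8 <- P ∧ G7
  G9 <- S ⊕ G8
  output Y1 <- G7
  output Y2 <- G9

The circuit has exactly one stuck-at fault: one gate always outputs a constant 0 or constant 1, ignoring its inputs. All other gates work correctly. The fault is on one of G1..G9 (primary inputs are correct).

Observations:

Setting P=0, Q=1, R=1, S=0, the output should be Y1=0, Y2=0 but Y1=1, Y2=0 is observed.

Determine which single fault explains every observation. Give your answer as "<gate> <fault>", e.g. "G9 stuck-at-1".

G7 stuck-at-1

Fault-free values for test 1 (P=0, Q=1, R=1, S=0): G1=1, G2=1, G3=1, G4=0, G5=1, G6=1, G7=0, G8=0, G9=0, giving Y1=0, Y2=0. Observed Y1=1, Y2=0.
Test 1: faults giving observed Y1=1, Y2=0 are {G7 stuck-at-1}.
Only G7 stuck-at-1 is consistent with every test.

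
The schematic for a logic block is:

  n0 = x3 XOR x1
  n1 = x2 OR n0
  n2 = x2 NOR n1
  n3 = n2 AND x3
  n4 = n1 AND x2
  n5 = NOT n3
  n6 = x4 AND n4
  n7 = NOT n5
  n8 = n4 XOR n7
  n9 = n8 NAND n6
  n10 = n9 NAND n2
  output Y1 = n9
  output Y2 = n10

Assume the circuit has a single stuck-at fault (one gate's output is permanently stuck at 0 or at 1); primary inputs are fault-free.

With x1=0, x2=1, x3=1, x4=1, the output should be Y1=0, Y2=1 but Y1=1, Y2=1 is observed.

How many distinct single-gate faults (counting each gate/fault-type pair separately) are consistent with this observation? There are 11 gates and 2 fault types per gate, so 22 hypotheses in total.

8

Fault-free: n0=1, n1=1, n2=0, n3=0, n4=1, n5=1, n6=1, n7=0, n8=1, n9=0, n10=1 → Y1=0, Y2=1. Observed Y1=1, Y2=1.
  n0: none of the 2 fault types match ✗
  n1: stuck-at-0 ✓; others ✗
  n2: none of the 2 fault types match ✗
  n3: stuck-at-1 ✓; others ✗
  n4: stuck-at-0 ✓; others ✗
  n5: stuck-at-0 ✓; others ✗
  n6: stuck-at-0 ✓; others ✗
  n7: stuck-at-1 ✓; others ✗
  n8: stuck-at-0 ✓; others ✗
  n9: stuck-at-1 ✓; others ✗
  n10: none of the 2 fault types match ✗
Consistent faults: {n1 stuck-at-0, n3 stuck-at-1, n4 stuck-at-0, n5 stuck-at-0, n6 stuck-at-0, n7 stuck-at-1, n8 stuck-at-0, n9 stuck-at-1} — 8 in all.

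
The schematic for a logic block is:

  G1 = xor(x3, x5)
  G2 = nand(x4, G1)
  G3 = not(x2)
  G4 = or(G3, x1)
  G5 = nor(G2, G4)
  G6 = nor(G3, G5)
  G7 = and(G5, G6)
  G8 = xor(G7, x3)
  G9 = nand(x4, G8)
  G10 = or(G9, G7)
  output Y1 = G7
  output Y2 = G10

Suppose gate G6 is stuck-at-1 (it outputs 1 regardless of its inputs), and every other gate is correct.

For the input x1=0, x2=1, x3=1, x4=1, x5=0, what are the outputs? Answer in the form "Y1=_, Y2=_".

Propagate with G6 forced: G1=1, G2=0, G3=0, G4=0, G5=1, G6=1 [stuck-at-1], G7=1, G8=0, G9=1, G10=1.
So the outputs are Y1=1, Y2=1. (Without the fault they would be Y1=0, Y2=0.)

Y1=1, Y2=1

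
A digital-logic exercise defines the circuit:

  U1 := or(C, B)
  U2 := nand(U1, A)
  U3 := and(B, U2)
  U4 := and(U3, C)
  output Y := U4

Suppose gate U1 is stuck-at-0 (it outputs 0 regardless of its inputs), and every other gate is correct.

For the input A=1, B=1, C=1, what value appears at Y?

1

Propagate with U1 forced: U1=0 [stuck-at-0], U2=1, U3=1, U4=1.
So Y = 1. (Without the fault it would be 0.)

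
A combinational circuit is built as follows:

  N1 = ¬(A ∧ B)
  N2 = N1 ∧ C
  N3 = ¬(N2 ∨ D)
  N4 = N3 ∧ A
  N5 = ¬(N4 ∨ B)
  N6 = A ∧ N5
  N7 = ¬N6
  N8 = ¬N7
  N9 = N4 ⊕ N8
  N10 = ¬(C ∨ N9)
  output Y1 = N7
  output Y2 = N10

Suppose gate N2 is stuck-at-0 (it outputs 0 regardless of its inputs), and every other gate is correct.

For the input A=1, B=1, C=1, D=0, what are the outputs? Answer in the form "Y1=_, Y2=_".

Y1=1, Y2=0

Propagate with N2 forced: N1=0, N2=0 [stuck-at-0], N3=1, N4=1, N5=0, N6=0, N7=1, N8=0, N9=1, N10=0.
So the outputs are Y1=1, Y2=0. (Same as the fault-free value — the fault is masked on this input.)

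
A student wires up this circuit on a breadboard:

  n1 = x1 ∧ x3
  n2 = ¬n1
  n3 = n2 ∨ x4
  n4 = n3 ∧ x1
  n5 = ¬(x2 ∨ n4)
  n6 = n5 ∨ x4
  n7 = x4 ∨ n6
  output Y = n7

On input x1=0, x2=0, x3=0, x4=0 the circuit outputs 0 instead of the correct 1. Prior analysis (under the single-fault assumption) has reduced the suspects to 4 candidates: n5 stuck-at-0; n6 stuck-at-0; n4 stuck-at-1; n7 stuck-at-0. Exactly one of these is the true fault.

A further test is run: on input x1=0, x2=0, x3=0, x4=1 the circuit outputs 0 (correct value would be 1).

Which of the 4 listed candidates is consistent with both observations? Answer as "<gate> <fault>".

n7 stuck-at-0

Evaluate each candidate on input x1=0, x2=0, x3=0, x4=1:
  n5 stuck-at-0: n1=0, n2=1, n3=1, n4=0, n5=0 [stuck-at-0], n6=1, n7=1 → 1 — eliminated
  n6 stuck-at-0: n1=0, n2=1, n3=1, n4=0, n5=1, n6=0 [stuck-at-0], n7=1 → 1 — eliminated
  n4 stuck-at-1: n1=0, n2=1, n3=1, n4=1 [stuck-at-1], n5=0, n6=1, n7=1 → 1 — eliminated
  n7 stuck-at-0: n1=0, n2=1, n3=1, n4=0, n5=1, n6=1, n7=0 [stuck-at-0] → 0 — matches
Only n7 stuck-at-0 reproduces the observed 0.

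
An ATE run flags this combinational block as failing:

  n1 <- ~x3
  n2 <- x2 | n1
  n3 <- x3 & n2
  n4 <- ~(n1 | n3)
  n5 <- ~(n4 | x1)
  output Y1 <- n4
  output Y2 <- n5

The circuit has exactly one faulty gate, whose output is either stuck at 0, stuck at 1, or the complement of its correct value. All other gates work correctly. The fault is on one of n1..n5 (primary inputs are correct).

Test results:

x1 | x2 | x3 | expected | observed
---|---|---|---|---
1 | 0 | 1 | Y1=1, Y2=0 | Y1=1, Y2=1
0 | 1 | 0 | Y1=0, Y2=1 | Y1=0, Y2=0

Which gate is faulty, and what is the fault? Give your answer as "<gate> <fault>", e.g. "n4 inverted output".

Fault-free values for test 1 (x1=1, x2=0, x3=1): n1=0, n2=0, n3=0, n4=1, n5=0, giving Y1=1, Y2=0. Observed Y1=1, Y2=1.
Test 1: faults giving observed Y1=1, Y2=1 are {n5 stuck-at-1, n5 inverted output}.
Test 2 (x1=0, x2=1, x3=0): fault-free n1=1, n2=1, n3=0, n4=0, n5=1 → Y1=0, Y2=1; observed Y1=0, Y2=0. Eliminates n5 stuck-at-1.
Only n5 inverted output is consistent with every test.

n5 inverted output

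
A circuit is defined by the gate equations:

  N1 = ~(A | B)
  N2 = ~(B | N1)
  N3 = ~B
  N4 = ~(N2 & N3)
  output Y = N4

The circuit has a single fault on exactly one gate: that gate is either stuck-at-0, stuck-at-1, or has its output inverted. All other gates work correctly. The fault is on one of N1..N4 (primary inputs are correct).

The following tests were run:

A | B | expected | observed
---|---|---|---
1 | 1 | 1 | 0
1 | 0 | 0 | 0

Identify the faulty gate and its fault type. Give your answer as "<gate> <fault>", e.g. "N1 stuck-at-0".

N4 stuck-at-0

Fault-free values for test 1 (A=1, B=1): N1=0, N2=0, N3=0, N4=1, giving Y=1. Observed 0.
Test 1: faults giving observed 0 are {N4 stuck-at-0, N4 inverted output}.
Test 2 (A=1, B=0): fault-free N1=0, N2=1, N3=1, N4=0 → 0; observed 0. Eliminates N4 inverted output.
Only N4 stuck-at-0 is consistent with every test.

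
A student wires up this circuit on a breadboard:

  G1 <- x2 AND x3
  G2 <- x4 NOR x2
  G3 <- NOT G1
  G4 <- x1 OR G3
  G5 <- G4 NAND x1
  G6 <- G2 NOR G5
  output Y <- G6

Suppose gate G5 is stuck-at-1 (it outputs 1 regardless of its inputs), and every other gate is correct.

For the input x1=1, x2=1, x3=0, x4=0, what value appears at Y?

0

Propagate with G5 forced: G1=0, G2=0, G3=1, G4=1, G5=1 [stuck-at-1], G6=0.
So Y = 0. (Without the fault it would be 1.)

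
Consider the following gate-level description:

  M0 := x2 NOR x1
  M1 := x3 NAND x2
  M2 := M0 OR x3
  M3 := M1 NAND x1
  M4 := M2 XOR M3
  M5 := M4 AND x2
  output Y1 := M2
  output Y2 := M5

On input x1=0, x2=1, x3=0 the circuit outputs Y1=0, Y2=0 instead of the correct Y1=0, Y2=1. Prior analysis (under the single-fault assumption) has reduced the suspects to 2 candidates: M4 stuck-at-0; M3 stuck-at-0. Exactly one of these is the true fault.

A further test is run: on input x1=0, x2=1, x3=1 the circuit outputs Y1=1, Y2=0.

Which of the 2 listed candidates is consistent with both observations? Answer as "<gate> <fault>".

Evaluate each candidate on input x1=0, x2=1, x3=1:
  M4 stuck-at-0: M0=0, M1=0, M2=1, M3=1, M4=0 [stuck-at-0], M5=0 → Y1=1, Y2=0 — matches
  M3 stuck-at-0: M0=0, M1=0, M2=1, M3=0 [stuck-at-0], M4=1, M5=1 → Y1=1, Y2=1 — eliminated
Only M4 stuck-at-0 reproduces the observed Y1=1, Y2=0.

M4 stuck-at-0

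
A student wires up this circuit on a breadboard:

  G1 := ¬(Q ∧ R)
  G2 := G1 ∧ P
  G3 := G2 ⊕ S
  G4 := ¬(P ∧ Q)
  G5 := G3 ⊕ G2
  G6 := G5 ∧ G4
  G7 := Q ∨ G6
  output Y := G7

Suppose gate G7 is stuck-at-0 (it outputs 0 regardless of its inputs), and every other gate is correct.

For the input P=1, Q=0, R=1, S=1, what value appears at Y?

Propagate with G7 forced: G1=1, G2=1, G3=0, G4=1, G5=1, G6=1, G7=0 [stuck-at-0].
So Y = 0. (Without the fault it would be 1.)

0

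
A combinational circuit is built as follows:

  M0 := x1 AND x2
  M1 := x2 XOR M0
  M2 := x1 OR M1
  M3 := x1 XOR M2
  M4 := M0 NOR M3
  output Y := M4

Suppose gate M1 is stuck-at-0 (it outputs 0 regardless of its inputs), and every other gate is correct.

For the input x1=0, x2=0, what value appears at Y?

Propagate with M1 forced: M0=0, M1=0 [stuck-at-0], M2=0, M3=0, M4=1.
So Y = 1. (Same as the fault-free value — the fault is masked on this input.)

1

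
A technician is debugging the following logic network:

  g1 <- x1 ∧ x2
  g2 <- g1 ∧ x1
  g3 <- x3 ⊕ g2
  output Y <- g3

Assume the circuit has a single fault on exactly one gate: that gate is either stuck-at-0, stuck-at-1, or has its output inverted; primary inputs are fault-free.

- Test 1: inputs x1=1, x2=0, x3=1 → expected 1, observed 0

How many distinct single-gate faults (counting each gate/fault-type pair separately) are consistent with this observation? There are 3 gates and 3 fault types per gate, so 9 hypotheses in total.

6

Fault-free: g1=0, g2=0, g3=1 → 1. Observed 0.
  g1 stuck-at-0: output 1 ✗
  g1 stuck-at-1: output 0 ✓
  g1 inverted output: output 0 ✓
  g2 stuck-at-0: output 1 ✗
  g2 stuck-at-1: output 0 ✓
  g2 inverted output: output 0 ✓
  g3 stuck-at-0: output 0 ✓
  g3 stuck-at-1: output 1 ✗
  g3 inverted output: output 0 ✓
Consistent faults: {g1 stuck-at-1, g1 inverted output, g2 stuck-at-1, g2 inverted output, g3 stuck-at-0, g3 inverted output} — 6 in all.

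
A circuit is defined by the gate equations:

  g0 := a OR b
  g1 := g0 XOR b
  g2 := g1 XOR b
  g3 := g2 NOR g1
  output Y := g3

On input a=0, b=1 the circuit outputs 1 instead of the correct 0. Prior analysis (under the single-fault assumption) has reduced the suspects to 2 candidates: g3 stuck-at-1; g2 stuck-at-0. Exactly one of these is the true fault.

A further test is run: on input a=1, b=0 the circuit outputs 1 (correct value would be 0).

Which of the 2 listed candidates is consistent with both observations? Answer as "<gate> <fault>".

g3 stuck-at-1

Evaluate each candidate on input a=1, b=0:
  g3 stuck-at-1: g0=1, g1=1, g2=1, g3=1 [stuck-at-1] → 1 — matches
  g2 stuck-at-0: g0=1, g1=1, g2=0 [stuck-at-0], g3=0 → 0 — eliminated
Only g3 stuck-at-1 reproduces the observed 1.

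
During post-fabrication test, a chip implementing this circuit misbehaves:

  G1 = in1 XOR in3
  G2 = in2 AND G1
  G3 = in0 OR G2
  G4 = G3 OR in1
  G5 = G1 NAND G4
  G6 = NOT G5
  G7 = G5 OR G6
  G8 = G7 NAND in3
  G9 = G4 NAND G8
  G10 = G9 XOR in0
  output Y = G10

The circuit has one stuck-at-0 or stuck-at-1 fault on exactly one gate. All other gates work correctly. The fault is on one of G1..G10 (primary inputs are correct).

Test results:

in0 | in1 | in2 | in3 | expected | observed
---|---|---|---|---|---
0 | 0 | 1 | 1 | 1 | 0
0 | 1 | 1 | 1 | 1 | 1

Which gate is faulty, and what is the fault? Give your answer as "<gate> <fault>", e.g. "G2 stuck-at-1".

Fault-free values for test 1 (in0=0, in1=0, in2=1, in3=1): G1=1, G2=1, G3=1, G4=1, G5=0, G6=1, G7=1, G8=0, G9=1, G10=1, giving Y=1. Observed 0.
Test 1: faults giving observed 0 are {G6 stuck-at-0, G7 stuck-at-0, G8 stuck-at-1, G9 stuck-at-0, G10 stuck-at-0}.
Test 2 (in0=0, in1=1, in2=1, in3=1): fault-free G1=0, G2=0, G3=0, G4=1, G5=1, G6=0, G7=1, G8=0, G9=1, G10=1 → 1; observed 1. Eliminates G7 stuck-at-0, G8 stuck-at-1, G9 stuck-at-0, G10 stuck-at-0.
Only G6 stuck-at-0 is consistent with every test.

G6 stuck-at-0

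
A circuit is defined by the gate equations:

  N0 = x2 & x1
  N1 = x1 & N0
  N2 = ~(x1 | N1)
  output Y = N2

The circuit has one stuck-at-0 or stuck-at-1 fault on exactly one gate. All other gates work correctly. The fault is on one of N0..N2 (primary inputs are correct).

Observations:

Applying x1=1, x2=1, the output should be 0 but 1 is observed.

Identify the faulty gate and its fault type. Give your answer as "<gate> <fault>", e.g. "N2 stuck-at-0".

Fault-free values for test 1 (x1=1, x2=1): N0=1, N1=1, N2=0, giving Y=0. Observed 1.
Test 1: faults giving observed 1 are {N2 stuck-at-1}.
Only N2 stuck-at-1 is consistent with every test.

N2 stuck-at-1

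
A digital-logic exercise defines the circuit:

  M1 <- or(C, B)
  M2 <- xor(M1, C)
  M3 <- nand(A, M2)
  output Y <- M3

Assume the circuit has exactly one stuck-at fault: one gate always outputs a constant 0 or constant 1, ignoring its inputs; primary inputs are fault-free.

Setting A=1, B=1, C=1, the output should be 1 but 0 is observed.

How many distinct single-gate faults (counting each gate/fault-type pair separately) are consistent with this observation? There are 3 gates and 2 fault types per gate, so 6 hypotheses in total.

3

Fault-free: M1=1, M2=0, M3=1 → 1. Observed 0.
  M1 stuck-at-0: output 0 ✓
  M1 stuck-at-1: output 1 ✗
  M2 stuck-at-0: output 1 ✗
  M2 stuck-at-1: output 0 ✓
  M3 stuck-at-0: output 0 ✓
  M3 stuck-at-1: output 1 ✗
Consistent faults: {M1 stuck-at-0, M2 stuck-at-1, M3 stuck-at-0} — 3 in all.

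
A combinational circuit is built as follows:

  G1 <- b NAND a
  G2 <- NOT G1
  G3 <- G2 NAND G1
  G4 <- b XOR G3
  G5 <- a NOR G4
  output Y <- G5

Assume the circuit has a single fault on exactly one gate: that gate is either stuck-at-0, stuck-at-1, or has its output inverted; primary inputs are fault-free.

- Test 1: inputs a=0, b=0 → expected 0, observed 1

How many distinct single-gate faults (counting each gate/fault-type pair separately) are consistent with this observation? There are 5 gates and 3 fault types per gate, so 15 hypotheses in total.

Fault-free: G1=1, G2=0, G3=1, G4=1, G5=0 → 0. Observed 1.
  G1: none of the 3 fault types match ✗
  G2: stuck-at-1, inverted output ✓; others ✗
  G3: stuck-at-0, inverted output ✓; others ✗
  G4: stuck-at-0, inverted output ✓; others ✗
  G5: stuck-at-1, inverted output ✓; others ✗
Consistent faults: {G2 stuck-at-1, G2 inverted output, G3 stuck-at-0, G3 inverted output, G4 stuck-at-0, G4 inverted output, G5 stuck-at-1, G5 inverted output} — 8 in all.

8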